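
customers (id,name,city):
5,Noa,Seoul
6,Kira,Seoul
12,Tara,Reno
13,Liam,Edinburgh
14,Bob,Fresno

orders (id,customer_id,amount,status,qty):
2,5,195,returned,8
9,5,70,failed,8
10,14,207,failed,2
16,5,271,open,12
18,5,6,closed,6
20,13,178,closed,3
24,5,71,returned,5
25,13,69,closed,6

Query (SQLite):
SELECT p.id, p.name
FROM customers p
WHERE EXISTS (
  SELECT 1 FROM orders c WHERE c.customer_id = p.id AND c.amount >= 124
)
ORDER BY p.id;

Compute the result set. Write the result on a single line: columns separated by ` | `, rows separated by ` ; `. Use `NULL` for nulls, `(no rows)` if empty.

5 | Noa ; 13 | Liam ; 14 | Bob

For each customers row, check whether any orders with matching customer_id has amount >= 124.
Keep rows where that is true.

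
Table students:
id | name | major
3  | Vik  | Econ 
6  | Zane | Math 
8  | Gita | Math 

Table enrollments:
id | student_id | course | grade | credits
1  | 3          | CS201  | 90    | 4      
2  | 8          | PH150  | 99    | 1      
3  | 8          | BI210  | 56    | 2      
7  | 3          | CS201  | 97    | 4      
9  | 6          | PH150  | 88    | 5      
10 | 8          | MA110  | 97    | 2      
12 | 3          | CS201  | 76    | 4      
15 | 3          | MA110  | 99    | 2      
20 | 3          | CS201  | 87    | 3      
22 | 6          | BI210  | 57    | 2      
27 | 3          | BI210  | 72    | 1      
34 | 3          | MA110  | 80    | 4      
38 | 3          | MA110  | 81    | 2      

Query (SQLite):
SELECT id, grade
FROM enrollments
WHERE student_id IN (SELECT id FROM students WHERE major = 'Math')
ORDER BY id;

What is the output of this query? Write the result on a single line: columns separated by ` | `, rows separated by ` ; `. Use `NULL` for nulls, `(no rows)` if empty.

Inner query: students.id where major = 'Math'.
Outer: keep enrollments rows whose student_id is in that set.
Inner query → {6, 8}

2 | 99 ; 3 | 56 ; 9 | 88 ; 10 | 97 ; 22 | 57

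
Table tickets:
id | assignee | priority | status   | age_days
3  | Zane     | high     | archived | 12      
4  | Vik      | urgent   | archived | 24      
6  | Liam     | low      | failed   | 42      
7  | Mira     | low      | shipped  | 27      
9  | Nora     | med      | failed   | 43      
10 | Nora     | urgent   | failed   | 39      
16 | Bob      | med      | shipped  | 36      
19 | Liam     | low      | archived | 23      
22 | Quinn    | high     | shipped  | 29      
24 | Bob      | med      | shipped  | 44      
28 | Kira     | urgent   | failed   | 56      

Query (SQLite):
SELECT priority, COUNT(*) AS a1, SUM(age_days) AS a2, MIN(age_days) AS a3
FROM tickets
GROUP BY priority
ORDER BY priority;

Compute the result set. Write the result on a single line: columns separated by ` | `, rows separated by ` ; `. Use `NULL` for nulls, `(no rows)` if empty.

high | 2 | 41 | 12 ; low | 3 | 92 | 23 ; med | 3 | 123 | 36 ; urgent | 3 | 119 | 24

Group tickets by priority.
Per group compute: COUNT(*), SUM(age_days), MIN(age_days).
  high: ids {3, 22} → COUNT(*)=2, SUM(age_days)=41, MIN(age_days)=12
  low: ids {6, 7, 19} → COUNT(*)=3, SUM(age_days)=92, MIN(age_days)=23
  med: ids {9, 16, 24} → COUNT(*)=3, SUM(age_days)=123, MIN(age_days)=36
  urgent: ids {4, 10, 28} → COUNT(*)=3, SUM(age_days)=119, MIN(age_days)=24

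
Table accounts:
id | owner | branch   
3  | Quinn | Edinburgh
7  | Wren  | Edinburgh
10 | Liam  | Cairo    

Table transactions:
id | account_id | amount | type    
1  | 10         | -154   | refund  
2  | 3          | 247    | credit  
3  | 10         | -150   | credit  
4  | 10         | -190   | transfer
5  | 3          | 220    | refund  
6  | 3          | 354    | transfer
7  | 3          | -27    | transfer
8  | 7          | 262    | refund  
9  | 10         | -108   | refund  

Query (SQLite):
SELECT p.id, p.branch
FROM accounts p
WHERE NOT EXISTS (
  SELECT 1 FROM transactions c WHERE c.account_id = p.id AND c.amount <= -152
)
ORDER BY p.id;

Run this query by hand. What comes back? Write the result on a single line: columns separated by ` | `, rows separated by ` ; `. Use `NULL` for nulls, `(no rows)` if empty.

3 | Edinburgh ; 7 | Edinburgh

For each accounts row, check whether any transactions with matching account_id has amount <= -152.
Keep rows where that is false.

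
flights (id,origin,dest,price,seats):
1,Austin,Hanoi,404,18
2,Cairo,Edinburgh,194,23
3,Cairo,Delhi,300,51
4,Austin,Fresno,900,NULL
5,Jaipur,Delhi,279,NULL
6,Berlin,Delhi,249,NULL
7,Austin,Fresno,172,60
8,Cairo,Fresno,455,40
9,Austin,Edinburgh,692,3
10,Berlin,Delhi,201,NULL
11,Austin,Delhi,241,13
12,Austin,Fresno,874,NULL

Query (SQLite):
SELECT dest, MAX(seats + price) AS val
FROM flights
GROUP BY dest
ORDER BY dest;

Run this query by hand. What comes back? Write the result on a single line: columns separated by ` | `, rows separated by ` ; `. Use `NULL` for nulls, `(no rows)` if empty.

Delhi | 351 ; Edinburgh | 695 ; Fresno | 495 ; Hanoi | 422

For each row compute seats + price.
Group by dest; take MAX of the expression per group.
  Delhi: ids {3, 5, 6, 10, 11} → MAX(seats + price)=351
  Edinburgh: ids {2, 9} → MAX(seats + price)=695
  Fresno: ids {4, 7, 8, 12} → MAX(seats + price)=495
  Hanoi: ids {1} → MAX(seats + price)=422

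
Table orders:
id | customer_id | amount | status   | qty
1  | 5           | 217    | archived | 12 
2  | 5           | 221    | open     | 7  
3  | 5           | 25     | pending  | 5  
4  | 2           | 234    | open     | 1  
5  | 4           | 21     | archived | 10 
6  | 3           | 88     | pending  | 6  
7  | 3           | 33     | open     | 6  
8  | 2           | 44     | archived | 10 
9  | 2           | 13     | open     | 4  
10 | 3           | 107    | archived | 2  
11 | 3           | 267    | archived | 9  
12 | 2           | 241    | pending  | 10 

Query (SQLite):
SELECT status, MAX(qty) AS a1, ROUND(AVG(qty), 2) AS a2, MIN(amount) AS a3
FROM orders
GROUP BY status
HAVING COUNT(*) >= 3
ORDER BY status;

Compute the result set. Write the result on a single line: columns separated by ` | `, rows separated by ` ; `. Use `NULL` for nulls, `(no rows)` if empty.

Group orders by status.
Per group compute: MAX(qty), ROUND(AVG(qty), 2), MIN(amount).
HAVING: drop groups with fewer than 3 rows.
  archived: ids {1, 5, 8, 10, 11} → MAX(qty)=12, ROUND(AVG(qty), 2)=8.6, MIN(amount)=21
  open: ids {2, 4, 7, 9} → MAX(qty)=7, ROUND(AVG(qty), 2)=4.5, MIN(amount)=13
  pending: ids {3, 6, 12} → MAX(qty)=10, ROUND(AVG(qty), 2)=7, MIN(amount)=25

archived | 12 | 8.6 | 21 ; open | 7 | 4.5 | 13 ; pending | 10 | 7 | 25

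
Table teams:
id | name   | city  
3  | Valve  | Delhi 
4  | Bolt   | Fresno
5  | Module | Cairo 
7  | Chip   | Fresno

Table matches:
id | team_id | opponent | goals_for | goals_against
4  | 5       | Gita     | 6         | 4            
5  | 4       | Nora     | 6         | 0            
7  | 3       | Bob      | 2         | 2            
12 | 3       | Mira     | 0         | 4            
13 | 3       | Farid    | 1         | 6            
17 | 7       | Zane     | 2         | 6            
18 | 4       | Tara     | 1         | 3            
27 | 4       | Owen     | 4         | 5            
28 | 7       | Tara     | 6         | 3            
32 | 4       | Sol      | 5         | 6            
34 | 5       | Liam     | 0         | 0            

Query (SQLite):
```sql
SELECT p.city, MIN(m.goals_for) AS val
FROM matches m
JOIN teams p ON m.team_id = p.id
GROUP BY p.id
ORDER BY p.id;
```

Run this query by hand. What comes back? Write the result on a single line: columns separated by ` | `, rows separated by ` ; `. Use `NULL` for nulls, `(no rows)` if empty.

Join each matches row to its teams via team_id.
Group joined rows by teams.id; compute MIN(m.goals_for) per group.
  3: ids {7, 12, 13} → MIN(m.goals_for)=0
  4: ids {5, 18, 27, 32} → MIN(m.goals_for)=1
  5: ids {4, 34} → MIN(m.goals_for)=0
  7: ids {17, 28} → MIN(m.goals_for)=2

Delhi | 0 ; Fresno | 1 ; Cairo | 0 ; Fresno | 2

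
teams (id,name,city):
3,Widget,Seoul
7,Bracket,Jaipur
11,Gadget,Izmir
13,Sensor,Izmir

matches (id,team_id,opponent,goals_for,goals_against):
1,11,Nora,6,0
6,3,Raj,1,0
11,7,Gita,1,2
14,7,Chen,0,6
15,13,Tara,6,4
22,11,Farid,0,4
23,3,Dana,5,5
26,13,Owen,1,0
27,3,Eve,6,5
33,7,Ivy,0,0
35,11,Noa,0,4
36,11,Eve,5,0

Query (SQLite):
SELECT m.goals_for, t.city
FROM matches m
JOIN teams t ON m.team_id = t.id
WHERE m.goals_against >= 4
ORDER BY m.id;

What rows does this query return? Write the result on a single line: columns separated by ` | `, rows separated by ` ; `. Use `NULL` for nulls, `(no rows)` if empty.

Each matches row matches the teams row where team_id = teams.id.
Then keep rows with m.goals_against >= 4.

0 | Jaipur ; 6 | Izmir ; 0 | Izmir ; 5 | Seoul ; 6 | Seoul ; 0 | Izmir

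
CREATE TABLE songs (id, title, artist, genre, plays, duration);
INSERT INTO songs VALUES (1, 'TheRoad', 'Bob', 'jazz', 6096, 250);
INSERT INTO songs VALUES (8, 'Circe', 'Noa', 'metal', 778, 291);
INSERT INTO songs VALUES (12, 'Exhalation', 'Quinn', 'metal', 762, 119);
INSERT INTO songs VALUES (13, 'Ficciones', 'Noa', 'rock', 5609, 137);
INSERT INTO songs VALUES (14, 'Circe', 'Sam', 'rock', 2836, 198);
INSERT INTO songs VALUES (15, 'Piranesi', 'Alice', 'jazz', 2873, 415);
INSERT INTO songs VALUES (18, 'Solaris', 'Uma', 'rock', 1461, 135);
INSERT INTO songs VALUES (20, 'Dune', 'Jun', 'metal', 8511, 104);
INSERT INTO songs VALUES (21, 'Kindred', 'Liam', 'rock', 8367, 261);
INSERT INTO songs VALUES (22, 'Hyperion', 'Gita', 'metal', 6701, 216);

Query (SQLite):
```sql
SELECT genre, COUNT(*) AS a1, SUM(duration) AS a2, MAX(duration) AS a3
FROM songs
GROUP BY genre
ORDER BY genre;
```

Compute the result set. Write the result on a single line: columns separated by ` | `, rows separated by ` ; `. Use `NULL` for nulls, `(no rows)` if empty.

jazz | 2 | 665 | 415 ; metal | 4 | 730 | 291 ; rock | 4 | 731 | 261

Group songs by genre.
Per group compute: COUNT(*), SUM(duration), MAX(duration).
  jazz: ids {1, 15} → COUNT(*)=2, SUM(duration)=665, MAX(duration)=415
  metal: ids {8, 12, 20, 22} → COUNT(*)=4, SUM(duration)=730, MAX(duration)=291
  rock: ids {13, 14, 18, 21} → COUNT(*)=4, SUM(duration)=731, MAX(duration)=261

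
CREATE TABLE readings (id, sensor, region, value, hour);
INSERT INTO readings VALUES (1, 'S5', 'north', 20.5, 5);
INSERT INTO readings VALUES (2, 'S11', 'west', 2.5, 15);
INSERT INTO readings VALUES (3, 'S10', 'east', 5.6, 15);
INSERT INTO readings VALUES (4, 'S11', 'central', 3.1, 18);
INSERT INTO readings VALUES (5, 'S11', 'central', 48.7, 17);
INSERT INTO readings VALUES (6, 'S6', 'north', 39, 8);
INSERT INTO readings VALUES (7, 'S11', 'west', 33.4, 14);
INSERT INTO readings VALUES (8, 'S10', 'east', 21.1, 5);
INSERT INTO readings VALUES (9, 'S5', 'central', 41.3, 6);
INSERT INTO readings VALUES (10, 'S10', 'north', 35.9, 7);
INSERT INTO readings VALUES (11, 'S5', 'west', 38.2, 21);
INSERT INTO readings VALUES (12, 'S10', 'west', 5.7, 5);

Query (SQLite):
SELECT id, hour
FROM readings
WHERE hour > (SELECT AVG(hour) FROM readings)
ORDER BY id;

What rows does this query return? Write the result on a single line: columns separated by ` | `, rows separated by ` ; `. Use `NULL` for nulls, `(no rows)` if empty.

2 | 15 ; 3 | 15 ; 4 | 18 ; 5 | 17 ; 7 | 14 ; 11 | 21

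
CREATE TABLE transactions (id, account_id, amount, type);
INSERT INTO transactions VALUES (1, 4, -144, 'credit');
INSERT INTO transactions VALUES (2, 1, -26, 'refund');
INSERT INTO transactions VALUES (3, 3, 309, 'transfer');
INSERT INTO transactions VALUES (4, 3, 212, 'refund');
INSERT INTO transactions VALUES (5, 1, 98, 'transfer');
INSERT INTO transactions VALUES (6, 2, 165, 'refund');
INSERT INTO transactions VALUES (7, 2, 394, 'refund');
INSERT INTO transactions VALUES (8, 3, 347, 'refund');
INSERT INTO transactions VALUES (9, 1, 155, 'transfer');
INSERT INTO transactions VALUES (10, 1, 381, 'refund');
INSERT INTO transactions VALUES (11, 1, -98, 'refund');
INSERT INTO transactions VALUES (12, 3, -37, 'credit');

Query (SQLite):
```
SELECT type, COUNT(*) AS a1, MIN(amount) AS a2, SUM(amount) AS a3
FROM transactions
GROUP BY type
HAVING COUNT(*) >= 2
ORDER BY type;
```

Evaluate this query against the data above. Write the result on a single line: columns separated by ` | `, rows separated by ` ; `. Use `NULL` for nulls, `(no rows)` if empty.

credit | 2 | -144 | -181 ; refund | 7 | -98 | 1375 ; transfer | 3 | 98 | 562

Group transactions by type.
Per group compute: COUNT(*), MIN(amount), SUM(amount).
HAVING: drop groups with fewer than 2 rows.
  credit: ids {1, 12} → COUNT(*)=2, MIN(amount)=-144, SUM(amount)=-181
  refund: ids {2, 4, 6, 7, 8, 10, 11} → COUNT(*)=7, MIN(amount)=-98, SUM(amount)=1375
  transfer: ids {3, 5, 9} → COUNT(*)=3, MIN(amount)=98, SUM(amount)=562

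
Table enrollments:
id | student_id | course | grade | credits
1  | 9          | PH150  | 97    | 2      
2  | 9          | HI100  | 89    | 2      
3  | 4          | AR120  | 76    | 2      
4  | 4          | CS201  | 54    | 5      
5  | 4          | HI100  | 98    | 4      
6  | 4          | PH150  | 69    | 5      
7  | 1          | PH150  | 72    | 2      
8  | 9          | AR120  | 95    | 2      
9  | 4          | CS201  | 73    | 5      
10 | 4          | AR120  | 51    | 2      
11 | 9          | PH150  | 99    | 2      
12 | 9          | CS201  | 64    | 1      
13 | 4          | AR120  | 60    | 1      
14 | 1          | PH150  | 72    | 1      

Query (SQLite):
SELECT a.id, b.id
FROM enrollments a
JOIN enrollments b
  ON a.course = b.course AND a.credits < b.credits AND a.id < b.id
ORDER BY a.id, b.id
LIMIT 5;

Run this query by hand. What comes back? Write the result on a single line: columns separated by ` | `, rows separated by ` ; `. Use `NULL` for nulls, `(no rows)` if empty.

Pairs (a,b) with same course, a.credits < b.credits, a.id < b.id.
course groups: AR120:{3,8,10,13} CS201:{4,9,12} HI100:{2,5} PH150:{1,6,7,11,14}
Ordered by (a.id, b.id); first 5.

1 | 6 ; 2 | 5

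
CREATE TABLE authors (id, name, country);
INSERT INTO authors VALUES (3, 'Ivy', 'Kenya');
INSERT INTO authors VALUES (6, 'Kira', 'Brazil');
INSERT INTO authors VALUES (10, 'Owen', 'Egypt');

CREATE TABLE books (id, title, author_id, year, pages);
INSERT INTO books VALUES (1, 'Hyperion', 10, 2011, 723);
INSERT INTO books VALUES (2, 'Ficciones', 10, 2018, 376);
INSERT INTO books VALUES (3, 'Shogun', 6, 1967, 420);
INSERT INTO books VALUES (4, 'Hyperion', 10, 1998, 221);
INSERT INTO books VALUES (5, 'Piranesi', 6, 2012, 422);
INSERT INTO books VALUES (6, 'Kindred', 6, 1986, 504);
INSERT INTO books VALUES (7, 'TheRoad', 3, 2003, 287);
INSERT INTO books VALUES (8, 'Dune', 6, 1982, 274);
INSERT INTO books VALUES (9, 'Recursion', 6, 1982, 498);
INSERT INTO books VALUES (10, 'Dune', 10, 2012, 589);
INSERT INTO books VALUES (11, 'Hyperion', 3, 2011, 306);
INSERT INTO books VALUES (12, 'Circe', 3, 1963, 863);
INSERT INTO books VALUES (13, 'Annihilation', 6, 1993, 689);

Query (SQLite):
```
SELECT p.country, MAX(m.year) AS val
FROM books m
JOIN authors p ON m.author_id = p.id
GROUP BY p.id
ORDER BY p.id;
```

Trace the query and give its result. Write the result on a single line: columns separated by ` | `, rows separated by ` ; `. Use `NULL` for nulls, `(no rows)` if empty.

Kenya | 2011 ; Brazil | 2012 ; Egypt | 2018

Join each books row to its authors via author_id.
Group joined rows by authors.id; compute MAX(m.year) per group.
  3: ids {7, 11, 12} → MAX(m.year)=2011
  6: ids {3, 5, 6, 8, 9, 13} → MAX(m.year)=2012
  10: ids {1, 2, 4, 10} → MAX(m.year)=2018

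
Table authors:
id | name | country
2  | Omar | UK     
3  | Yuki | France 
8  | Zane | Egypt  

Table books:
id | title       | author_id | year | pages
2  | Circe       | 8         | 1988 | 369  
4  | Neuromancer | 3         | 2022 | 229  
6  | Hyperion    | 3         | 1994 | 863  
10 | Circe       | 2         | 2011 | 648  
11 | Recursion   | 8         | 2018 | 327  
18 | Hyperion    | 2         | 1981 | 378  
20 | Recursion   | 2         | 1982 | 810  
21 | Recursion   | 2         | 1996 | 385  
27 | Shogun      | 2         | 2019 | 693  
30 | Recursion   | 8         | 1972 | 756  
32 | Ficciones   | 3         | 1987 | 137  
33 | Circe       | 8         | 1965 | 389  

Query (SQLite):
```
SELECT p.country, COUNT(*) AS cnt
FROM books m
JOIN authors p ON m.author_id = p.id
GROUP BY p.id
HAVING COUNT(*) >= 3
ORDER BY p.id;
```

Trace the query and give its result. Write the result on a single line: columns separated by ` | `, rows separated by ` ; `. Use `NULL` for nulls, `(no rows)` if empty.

Join each books row to its authors via author_id.
Group joined rows by authors.id; compute COUNT(*) per group.
HAVING: keep groups with count ≥ 3.
  2: ids {10, 18, 20, 21, 27} → COUNT(*)=5
  3: ids {4, 6, 32} → COUNT(*)=3
  8: ids {2, 11, 30, 33} → COUNT(*)=4

UK | 5 ; France | 3 ; Egypt | 4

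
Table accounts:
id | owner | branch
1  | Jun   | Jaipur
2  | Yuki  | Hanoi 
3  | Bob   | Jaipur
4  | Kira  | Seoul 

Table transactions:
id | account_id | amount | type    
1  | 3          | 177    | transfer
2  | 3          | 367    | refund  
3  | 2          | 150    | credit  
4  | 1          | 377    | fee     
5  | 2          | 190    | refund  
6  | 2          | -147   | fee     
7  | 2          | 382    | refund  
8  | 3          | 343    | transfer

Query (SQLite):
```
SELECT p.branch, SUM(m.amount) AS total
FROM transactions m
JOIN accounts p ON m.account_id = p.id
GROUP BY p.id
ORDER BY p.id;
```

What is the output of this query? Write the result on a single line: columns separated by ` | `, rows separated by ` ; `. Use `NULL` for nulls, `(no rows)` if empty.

Jaipur | 377 ; Hanoi | 575 ; Jaipur | 887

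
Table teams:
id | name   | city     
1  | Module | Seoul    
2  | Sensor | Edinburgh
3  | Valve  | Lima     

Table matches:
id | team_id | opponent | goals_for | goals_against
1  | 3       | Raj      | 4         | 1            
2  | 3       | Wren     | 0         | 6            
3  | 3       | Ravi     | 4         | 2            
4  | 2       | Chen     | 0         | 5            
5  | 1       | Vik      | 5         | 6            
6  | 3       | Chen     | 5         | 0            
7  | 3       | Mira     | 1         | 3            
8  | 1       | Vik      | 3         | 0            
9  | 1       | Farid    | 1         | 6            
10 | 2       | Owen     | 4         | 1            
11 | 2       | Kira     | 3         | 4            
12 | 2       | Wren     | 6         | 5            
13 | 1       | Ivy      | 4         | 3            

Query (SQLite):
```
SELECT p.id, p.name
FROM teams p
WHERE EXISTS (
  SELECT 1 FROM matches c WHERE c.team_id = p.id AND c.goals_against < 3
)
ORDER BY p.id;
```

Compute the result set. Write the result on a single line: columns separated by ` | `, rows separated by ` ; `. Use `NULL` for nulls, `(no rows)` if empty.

1 | Module ; 2 | Sensor ; 3 | Valve

For each teams row, check whether any matches with matching team_id has goals_against < 3.
Keep rows where that is true.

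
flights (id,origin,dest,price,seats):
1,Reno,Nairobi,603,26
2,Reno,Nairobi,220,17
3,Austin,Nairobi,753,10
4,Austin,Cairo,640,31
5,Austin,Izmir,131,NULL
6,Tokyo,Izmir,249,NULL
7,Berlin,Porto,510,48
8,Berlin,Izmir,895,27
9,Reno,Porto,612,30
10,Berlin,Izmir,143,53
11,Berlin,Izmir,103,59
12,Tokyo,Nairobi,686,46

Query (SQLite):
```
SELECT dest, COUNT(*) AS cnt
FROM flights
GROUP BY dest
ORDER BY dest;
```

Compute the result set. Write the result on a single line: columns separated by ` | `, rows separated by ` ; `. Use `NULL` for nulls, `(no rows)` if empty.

Partition flights by dest; compute COUNT(*) within each group.
  Cairo: ids {4} → COUNT(*)=1
  Izmir: ids {5, 6, 8, 10, 11} → COUNT(*)=5
  Nairobi: ids {1, 2, 3, 12} → COUNT(*)=4
  Porto: ids {7, 9} → COUNT(*)=2

Cairo | 1 ; Izmir | 5 ; Nairobi | 4 ; Porto | 2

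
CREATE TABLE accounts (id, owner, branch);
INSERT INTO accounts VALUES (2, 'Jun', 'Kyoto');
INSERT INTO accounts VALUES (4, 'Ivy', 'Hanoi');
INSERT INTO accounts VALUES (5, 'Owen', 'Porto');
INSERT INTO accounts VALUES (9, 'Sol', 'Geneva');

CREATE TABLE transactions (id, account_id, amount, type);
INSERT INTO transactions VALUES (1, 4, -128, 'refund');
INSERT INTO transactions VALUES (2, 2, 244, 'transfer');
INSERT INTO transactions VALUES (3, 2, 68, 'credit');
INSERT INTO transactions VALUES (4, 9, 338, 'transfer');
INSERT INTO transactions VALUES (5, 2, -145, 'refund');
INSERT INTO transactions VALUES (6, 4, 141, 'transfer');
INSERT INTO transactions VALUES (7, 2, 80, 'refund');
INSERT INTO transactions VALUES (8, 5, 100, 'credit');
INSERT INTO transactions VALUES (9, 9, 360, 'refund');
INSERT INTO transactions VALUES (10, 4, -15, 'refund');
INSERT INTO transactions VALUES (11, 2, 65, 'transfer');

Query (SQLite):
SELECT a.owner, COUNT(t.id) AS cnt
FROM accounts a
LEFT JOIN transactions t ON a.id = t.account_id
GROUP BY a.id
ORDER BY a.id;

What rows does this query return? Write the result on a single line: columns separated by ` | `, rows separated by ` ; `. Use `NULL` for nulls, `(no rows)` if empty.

Jun | 5 ; Ivy | 3 ; Owen | 1 ; Sol | 2

LEFT JOIN keeps every accounts row; unmatched ones get NULL for transactions columns.
Group by accounts.id and compute COUNT(t.id). COUNT(col) of an all-NULL group is 0.
  2: ids {2, 3, 5, 7, 11} → COUNT(t.id)=5
  4: ids {1, 6, 10} → COUNT(t.id)=3
  5: ids {8} → COUNT(t.id)=1
  9: ids {4, 9} → COUNT(t.id)=2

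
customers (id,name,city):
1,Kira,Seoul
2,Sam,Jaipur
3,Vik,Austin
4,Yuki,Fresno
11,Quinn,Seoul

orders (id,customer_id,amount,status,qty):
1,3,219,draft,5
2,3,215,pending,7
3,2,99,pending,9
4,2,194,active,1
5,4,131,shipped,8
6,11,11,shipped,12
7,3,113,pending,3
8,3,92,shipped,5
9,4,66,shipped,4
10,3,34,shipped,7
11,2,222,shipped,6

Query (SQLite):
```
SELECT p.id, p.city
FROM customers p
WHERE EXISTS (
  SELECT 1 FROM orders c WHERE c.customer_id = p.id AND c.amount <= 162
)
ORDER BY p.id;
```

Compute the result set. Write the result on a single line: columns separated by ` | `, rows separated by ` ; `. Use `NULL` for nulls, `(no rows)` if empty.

2 | Jaipur ; 3 | Austin ; 4 | Fresno ; 11 | Seoul

For each customers row, check whether any orders with matching customer_id has amount <= 162.
Keep rows where that is true.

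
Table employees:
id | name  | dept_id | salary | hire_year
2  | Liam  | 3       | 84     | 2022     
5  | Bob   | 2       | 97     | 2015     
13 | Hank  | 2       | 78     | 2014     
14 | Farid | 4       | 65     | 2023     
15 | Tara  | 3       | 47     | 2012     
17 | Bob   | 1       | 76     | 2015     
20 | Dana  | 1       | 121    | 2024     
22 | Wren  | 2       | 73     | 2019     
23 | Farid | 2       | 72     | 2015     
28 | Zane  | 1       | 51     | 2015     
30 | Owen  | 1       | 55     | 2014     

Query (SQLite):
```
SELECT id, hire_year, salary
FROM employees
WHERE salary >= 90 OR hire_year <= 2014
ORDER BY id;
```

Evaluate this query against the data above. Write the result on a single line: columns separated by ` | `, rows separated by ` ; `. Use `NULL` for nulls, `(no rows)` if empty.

salary >= 90: ids {5, 20}
hire_year <= 2014: ids {13, 15, 30}
Combine with OR.

5 | 2015 | 97 ; 13 | 2014 | 78 ; 15 | 2012 | 47 ; 20 | 2024 | 121 ; 30 | 2014 | 55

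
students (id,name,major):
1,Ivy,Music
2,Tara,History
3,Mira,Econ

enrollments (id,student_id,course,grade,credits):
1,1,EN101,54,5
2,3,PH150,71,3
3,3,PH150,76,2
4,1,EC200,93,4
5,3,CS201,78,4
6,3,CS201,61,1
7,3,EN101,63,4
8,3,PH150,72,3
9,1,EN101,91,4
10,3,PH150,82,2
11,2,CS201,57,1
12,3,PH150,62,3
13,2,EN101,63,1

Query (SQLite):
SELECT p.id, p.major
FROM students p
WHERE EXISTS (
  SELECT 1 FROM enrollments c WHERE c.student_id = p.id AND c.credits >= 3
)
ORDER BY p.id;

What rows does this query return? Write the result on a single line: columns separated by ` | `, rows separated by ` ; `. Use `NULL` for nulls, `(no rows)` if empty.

1 | Music ; 3 | Econ

For each students row, check whether any enrollments with matching student_id has credits >= 3.
Keep rows where that is true.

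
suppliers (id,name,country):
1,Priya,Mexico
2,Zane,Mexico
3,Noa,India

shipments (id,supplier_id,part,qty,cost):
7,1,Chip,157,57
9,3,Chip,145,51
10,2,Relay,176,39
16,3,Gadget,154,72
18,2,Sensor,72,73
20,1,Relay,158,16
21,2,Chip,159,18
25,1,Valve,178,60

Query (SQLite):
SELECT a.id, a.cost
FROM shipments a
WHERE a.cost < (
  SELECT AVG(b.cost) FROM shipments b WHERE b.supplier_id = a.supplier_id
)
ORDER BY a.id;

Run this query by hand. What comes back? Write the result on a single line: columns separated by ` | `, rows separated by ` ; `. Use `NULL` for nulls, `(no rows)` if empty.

9 | 51 ; 10 | 39 ; 20 | 16 ; 21 | 18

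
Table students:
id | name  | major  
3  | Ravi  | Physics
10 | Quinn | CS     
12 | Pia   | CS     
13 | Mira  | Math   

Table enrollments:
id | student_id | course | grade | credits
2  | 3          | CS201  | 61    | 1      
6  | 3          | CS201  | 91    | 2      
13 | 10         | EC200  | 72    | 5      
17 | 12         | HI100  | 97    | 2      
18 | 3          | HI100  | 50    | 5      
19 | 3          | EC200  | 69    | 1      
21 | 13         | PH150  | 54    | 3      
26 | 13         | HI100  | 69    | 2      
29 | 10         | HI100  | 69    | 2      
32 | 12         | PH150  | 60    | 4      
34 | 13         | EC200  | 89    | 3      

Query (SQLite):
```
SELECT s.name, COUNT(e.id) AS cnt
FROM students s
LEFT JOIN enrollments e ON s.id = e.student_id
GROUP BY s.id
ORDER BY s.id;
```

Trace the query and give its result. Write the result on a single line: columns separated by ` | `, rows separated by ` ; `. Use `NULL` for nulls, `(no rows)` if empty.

LEFT JOIN keeps every students row; unmatched ones get NULL for enrollments columns.
Group by students.id and compute COUNT(e.id). COUNT(col) of an all-NULL group is 0.
  3: ids {2, 6, 18, 19} → COUNT(e.id)=4
  10: ids {13, 29} → COUNT(e.id)=2
  12: ids {17, 32} → COUNT(e.id)=2
  13: ids {21, 26, 34} → COUNT(e.id)=3

Ravi | 4 ; Quinn | 2 ; Pia | 2 ; Mira | 3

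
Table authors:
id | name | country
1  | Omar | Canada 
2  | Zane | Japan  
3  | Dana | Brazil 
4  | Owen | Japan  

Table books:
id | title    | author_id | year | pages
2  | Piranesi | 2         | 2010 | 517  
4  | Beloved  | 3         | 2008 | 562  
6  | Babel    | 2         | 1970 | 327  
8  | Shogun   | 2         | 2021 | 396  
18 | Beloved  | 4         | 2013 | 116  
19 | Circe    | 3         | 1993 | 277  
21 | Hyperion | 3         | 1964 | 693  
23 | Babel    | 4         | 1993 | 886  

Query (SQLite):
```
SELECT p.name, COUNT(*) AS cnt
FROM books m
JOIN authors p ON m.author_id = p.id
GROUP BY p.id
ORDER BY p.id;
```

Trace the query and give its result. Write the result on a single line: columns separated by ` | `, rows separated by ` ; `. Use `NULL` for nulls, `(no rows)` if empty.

Join each books row to its authors via author_id.
Group joined rows by authors.id; compute COUNT(*) per group.
  2: ids {2, 6, 8} → COUNT(*)=3
  3: ids {4, 19, 21} → COUNT(*)=3
  4: ids {18, 23} → COUNT(*)=2

Zane | 3 ; Dana | 3 ; Owen | 2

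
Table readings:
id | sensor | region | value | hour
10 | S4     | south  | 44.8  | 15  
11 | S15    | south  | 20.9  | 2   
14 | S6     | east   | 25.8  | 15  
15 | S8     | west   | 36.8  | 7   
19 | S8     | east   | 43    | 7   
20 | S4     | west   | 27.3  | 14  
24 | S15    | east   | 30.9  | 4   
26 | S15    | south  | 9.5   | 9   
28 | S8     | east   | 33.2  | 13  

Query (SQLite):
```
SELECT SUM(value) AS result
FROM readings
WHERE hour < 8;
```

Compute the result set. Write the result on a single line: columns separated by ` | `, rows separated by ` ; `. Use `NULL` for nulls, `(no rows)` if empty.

Rows where hour < 8 → value values: [20.9, 36.8, 43, 30.9].
SUM of non-NULL values = 131.6.

131.6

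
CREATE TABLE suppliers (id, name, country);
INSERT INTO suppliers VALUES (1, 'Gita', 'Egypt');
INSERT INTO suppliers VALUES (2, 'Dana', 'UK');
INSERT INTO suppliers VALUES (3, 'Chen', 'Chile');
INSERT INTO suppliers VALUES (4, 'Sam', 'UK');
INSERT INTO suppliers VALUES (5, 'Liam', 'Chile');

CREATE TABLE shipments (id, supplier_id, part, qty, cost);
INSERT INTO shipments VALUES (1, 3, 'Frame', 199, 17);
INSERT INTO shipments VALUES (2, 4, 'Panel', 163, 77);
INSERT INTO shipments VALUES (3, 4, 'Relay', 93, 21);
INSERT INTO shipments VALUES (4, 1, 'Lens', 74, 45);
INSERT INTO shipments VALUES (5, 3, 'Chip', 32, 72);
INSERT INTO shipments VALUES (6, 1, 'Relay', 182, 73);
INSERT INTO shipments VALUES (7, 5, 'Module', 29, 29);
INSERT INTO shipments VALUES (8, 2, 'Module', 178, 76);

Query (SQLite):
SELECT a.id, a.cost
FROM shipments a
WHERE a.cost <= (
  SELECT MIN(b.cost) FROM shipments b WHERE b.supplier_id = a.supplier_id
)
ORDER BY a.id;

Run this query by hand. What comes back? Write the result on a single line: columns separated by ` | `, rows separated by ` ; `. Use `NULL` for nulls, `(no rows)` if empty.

For each shipments row a, compute MIN(cost) over rows sharing a.supplier_id.
Keep row a if a.cost <= that per-group MIN.
  supplier_id=1: MIN(cost) = 45
  supplier_id=2: MIN(cost) = 76
  supplier_id=3: MIN(cost) = 17
  supplier_id=4: MIN(cost) = 21
  supplier_id=5: MIN(cost) = 29

1 | 17 ; 3 | 21 ; 4 | 45 ; 7 | 29 ; 8 | 76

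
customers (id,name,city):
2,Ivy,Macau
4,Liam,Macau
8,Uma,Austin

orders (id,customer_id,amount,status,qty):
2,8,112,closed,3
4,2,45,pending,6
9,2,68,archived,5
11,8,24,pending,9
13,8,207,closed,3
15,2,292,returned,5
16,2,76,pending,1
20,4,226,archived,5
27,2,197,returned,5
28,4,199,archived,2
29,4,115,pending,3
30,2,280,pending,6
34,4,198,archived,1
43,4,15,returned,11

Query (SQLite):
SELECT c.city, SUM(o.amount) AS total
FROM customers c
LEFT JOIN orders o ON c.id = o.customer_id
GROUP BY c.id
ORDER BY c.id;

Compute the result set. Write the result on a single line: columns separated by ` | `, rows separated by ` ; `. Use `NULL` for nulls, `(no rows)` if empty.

Macau | 958 ; Macau | 753 ; Austin | 343

LEFT JOIN keeps every customers row; unmatched ones get NULL for orders columns.
Group by customers.id and compute SUM(o.amount). SUM over an all-NULL group is NULL.
  2: ids {4, 9, 15, 16, 27, 30} → SUM(o.amount)=958
  4: ids {20, 28, 29, 34, 43} → SUM(o.amount)=753
  8: ids {2, 11, 13} → SUM(o.amount)=343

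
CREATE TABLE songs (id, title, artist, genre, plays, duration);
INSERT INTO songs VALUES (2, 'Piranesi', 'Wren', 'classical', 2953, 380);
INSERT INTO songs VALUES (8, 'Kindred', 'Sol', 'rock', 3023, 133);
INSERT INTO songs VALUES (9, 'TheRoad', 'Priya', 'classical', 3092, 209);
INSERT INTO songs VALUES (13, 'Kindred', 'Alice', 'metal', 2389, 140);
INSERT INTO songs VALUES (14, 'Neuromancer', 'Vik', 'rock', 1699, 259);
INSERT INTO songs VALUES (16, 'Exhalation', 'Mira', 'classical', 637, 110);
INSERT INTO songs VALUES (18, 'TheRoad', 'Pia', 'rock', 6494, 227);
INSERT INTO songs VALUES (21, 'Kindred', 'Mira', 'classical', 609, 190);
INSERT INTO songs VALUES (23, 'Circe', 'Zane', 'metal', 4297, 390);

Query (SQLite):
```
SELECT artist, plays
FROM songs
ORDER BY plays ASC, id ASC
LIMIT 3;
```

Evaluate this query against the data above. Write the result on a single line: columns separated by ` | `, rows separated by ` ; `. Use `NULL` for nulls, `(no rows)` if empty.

Mira | 609 ; Mira | 637 ; Vik | 1699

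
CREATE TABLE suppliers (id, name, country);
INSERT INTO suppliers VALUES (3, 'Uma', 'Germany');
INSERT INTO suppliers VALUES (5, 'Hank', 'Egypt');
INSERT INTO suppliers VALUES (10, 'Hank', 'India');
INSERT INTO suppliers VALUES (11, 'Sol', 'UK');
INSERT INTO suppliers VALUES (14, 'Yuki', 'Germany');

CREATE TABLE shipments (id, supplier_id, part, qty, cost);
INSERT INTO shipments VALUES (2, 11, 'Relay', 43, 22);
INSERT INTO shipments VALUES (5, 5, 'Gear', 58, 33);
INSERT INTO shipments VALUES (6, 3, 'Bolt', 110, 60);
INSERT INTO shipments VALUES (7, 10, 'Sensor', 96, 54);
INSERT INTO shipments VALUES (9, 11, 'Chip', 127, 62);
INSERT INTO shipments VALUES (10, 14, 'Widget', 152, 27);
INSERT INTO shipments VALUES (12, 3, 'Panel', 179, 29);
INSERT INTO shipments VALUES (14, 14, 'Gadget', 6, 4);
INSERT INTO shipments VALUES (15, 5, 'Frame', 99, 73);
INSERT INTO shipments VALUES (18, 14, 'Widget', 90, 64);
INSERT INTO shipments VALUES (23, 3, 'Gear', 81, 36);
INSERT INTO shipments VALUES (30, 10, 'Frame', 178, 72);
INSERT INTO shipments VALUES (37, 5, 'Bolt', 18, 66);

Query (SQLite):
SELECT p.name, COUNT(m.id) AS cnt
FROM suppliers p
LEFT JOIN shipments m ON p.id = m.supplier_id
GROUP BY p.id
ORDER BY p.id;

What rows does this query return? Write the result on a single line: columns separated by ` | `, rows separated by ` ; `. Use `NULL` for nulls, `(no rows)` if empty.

LEFT JOIN keeps every suppliers row; unmatched ones get NULL for shipments columns.
Group by suppliers.id and compute COUNT(m.id). COUNT(col) of an all-NULL group is 0.
  3: ids {6, 12, 23} → COUNT(m.id)=3
  5: ids {5, 15, 37} → COUNT(m.id)=3
  10: ids {7, 30} → COUNT(m.id)=2
  11: ids {2, 9} → COUNT(m.id)=2
  14: ids {10, 14, 18} → COUNT(m.id)=3

Uma | 3 ; Hank | 3 ; Hank | 2 ; Sol | 2 ; Yuki | 3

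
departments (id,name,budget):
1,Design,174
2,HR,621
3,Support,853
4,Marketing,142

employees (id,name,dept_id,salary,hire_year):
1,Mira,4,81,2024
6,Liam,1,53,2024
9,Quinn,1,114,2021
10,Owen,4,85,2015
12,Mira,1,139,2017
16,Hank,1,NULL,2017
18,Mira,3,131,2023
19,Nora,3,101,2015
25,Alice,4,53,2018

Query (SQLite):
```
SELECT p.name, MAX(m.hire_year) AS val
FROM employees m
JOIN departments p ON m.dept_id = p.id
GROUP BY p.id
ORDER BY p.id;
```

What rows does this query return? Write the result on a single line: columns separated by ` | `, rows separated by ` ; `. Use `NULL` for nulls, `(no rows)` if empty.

Design | 2024 ; Support | 2023 ; Marketing | 2024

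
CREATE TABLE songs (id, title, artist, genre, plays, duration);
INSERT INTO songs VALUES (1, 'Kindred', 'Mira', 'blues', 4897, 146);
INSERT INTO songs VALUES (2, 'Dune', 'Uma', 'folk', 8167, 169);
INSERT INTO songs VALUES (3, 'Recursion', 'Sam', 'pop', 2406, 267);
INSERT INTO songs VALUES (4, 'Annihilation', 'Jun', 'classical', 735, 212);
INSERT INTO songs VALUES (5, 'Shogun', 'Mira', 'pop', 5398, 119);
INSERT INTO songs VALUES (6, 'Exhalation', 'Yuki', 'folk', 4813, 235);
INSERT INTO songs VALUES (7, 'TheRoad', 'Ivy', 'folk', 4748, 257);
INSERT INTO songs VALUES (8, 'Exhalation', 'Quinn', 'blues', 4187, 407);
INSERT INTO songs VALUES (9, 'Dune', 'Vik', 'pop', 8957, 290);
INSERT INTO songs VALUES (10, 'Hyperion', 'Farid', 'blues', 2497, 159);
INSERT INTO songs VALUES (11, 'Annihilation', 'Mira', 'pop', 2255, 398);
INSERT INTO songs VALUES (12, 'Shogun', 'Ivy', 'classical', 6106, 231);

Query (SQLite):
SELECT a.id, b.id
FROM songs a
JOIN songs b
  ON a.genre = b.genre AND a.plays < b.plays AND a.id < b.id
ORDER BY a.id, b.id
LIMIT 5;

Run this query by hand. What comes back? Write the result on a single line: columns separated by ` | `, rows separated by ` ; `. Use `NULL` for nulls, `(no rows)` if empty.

Pairs (a,b) with same genre, a.plays < b.plays, a.id < b.id.
genre groups: blues:{1,8,10} classical:{4,12} folk:{2,6,7} pop:{3,5,9,11}
Ordered by (a.id, b.id); first 5.

3 | 5 ; 3 | 9 ; 4 | 12 ; 5 | 9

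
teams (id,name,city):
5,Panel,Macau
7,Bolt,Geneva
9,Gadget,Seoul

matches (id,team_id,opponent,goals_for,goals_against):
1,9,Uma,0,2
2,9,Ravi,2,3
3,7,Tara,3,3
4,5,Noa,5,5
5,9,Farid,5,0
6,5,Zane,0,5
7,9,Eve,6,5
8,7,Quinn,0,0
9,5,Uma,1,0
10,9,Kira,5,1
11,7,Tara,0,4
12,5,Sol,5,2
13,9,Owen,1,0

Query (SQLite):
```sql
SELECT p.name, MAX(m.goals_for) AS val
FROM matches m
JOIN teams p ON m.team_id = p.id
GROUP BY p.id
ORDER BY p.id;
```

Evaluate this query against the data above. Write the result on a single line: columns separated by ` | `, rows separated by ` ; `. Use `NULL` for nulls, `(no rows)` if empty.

Join each matches row to its teams via team_id.
Group joined rows by teams.id; compute MAX(m.goals_for) per group.
  5: ids {4, 6, 9, 12} → MAX(m.goals_for)=5
  7: ids {3, 8, 11} → MAX(m.goals_for)=3
  9: ids {1, 2, 5, 7, 10, 13} → MAX(m.goals_for)=6

Panel | 5 ; Bolt | 3 ; Gadget | 6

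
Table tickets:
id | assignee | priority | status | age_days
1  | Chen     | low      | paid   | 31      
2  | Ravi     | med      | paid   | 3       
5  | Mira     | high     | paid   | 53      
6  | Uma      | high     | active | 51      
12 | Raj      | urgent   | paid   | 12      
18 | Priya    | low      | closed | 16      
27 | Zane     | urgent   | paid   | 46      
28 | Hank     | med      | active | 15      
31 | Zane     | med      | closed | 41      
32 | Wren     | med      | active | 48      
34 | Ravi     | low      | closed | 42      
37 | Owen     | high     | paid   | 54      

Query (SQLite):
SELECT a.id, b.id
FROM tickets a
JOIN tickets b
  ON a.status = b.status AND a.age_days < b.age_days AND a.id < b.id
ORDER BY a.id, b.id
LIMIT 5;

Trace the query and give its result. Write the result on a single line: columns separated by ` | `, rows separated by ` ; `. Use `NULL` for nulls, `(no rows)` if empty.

Pairs (a,b) with same status, a.age_days < b.age_days, a.id < b.id.
status groups: active:{6,28,32} closed:{18,31,34} paid:{1,2,5,12,27,37}
Ordered by (a.id, b.id); first 5.

1 | 5 ; 1 | 27 ; 1 | 37 ; 2 | 5 ; 2 | 12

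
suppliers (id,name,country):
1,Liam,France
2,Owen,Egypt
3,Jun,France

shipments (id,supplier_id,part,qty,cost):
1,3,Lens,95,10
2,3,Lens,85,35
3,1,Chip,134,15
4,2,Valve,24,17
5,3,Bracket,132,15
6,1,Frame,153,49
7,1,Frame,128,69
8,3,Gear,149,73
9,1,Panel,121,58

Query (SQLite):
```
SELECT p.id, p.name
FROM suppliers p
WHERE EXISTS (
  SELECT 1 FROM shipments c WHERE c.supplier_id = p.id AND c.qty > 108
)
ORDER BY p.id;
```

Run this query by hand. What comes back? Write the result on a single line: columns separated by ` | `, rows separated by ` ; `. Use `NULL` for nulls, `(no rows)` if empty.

For each suppliers row, check whether any shipments with matching supplier_id has qty > 108.
Keep rows where that is true.

1 | Liam ; 3 | Jun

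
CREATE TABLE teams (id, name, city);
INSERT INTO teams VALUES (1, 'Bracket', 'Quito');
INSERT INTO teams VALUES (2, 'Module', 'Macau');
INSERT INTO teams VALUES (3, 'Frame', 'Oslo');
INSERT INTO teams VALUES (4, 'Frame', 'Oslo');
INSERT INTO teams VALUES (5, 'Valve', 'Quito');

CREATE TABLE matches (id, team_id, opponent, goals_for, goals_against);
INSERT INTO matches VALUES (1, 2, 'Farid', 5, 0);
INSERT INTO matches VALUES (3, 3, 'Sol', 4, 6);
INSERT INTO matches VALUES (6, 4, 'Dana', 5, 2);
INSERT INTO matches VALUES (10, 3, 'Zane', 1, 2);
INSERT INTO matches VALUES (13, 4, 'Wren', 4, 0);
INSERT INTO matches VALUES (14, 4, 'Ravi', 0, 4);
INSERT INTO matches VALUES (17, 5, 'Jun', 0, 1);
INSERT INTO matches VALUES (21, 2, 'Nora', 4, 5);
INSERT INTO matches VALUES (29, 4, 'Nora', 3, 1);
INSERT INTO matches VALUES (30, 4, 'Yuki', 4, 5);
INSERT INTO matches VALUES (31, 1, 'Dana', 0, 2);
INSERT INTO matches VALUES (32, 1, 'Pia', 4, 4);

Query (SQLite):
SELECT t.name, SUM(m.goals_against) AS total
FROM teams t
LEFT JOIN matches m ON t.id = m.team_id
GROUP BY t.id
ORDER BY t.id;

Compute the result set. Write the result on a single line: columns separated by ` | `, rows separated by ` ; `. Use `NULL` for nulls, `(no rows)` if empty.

Bracket | 6 ; Module | 5 ; Frame | 8 ; Frame | 12 ; Valve | 1

LEFT JOIN keeps every teams row; unmatched ones get NULL for matches columns.
Group by teams.id and compute SUM(m.goals_against). SUM over an all-NULL group is NULL.
  1: ids {31, 32} → SUM(m.goals_against)=6
  2: ids {1, 21} → SUM(m.goals_against)=5
  3: ids {3, 10} → SUM(m.goals_against)=8
  4: ids {6, 13, 14, 29, 30} → SUM(m.goals_against)=12
  5: ids {17} → SUM(m.goals_against)=1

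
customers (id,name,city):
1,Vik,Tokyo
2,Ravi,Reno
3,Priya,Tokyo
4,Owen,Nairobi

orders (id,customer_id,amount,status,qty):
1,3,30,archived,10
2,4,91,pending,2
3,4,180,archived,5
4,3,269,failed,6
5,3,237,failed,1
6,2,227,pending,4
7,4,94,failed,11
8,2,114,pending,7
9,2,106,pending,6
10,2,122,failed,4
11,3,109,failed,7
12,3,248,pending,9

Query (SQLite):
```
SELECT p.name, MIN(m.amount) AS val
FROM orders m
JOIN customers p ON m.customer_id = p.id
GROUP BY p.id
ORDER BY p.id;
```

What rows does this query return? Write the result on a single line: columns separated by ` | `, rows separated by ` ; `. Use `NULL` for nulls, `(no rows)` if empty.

Ravi | 106 ; Priya | 30 ; Owen | 91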